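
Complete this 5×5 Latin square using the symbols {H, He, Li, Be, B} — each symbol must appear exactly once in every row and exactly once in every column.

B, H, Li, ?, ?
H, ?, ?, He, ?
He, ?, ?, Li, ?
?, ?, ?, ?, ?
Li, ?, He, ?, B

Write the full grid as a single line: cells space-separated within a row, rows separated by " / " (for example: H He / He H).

B H Li Be He / H Li B He Be / He B Be Li H / Be He H B Li / Li Be He H B

(r1,c4) = Be
(r1,c5) = He
(r4,c1) = Be
(r5,c2) = Be
(r5,c4) = H
(r3,c2) = B
(r4,c4) = B
(r2,c2) = Li
(r2,c5) = Be
(r3,c5) = H
(r4,c2) = He
(r4,c3) = H
(r4,c5) = Li
(r2,c3) = B
(r3,c3) = Be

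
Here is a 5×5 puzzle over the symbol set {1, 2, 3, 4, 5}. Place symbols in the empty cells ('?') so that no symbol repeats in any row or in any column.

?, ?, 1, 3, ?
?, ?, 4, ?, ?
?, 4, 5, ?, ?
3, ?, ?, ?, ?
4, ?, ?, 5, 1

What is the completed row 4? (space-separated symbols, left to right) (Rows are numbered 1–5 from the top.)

(r4,c3): row 4 has {3}; column 3 has {1,4,5}, so it must be 2.
(r5,c3): row 5 has {1,4,5}; column 3 has {1,2,4,5}, so it must be 3.
(r5,c2): row 5 has {1,3,4,5}; column 2 has {4}, so it must be 2.
(r1,c2): row 1 has {1,3}; column 2 has {2,4}, so it must be 5.
(r4,c2): row 4 has {2,3}; column 2 has {2,4,5}, so it must be 1.
(r4,c4): row 4 has {1,2,3}; column 4 has {3,5}, so it must be 4.
(r4,c5): row 4 has {1,2,3,4}; column 5 has {1}, so it must be 5.

3 1 2 4 5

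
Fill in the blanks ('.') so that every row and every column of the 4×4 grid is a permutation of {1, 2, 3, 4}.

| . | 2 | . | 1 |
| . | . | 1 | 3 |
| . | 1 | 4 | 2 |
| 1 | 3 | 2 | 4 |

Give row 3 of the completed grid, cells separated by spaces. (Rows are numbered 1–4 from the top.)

3 1 4 2

(r1,c3) = 3
(r2,c2) = 4
(r3,c1) = 3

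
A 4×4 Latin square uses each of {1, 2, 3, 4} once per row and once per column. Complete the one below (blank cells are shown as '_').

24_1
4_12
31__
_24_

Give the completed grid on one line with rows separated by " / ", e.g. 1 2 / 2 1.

2 4 3 1 / 4 3 1 2 / 3 1 2 4 / 1 2 4 3

(r1,c3) = 3
(r2,c2) = 3
(r3,c3) = 2
(r3,c4) = 4
(r4,c1) = 1
(r4,c4) = 3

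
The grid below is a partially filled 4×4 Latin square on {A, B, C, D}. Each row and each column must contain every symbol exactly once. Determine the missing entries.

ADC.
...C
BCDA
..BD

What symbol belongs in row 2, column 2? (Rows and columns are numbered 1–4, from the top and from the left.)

B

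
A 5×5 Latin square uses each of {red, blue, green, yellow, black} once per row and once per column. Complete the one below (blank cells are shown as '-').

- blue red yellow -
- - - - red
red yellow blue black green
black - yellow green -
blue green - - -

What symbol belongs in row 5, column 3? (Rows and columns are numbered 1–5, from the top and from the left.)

black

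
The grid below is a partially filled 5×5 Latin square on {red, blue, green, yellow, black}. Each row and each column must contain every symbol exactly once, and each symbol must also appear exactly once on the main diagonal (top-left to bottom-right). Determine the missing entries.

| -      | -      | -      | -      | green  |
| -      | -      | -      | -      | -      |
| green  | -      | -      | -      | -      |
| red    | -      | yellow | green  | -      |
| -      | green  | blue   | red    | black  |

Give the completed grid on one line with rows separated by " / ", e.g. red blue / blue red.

blue red black yellow green / black yellow green blue red / green blue red black yellow / red black yellow green blue / yellow green blue red black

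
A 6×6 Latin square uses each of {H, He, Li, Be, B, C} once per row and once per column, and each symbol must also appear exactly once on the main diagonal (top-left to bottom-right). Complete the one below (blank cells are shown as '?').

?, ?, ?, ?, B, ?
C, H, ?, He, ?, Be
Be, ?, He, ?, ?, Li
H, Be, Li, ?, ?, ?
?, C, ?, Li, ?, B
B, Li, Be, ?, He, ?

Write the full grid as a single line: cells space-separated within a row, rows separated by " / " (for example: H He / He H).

Li He C Be B H / C H B He Li Be / Be B He C H Li / H Be Li B C He / He C H Li Be B / B Li Be H He C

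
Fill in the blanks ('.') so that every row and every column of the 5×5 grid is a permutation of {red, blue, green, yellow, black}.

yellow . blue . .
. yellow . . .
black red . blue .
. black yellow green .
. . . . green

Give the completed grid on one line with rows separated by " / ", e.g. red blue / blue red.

yellow green blue red black / green yellow red black blue / black red green blue yellow / blue black yellow green red / red blue black yellow green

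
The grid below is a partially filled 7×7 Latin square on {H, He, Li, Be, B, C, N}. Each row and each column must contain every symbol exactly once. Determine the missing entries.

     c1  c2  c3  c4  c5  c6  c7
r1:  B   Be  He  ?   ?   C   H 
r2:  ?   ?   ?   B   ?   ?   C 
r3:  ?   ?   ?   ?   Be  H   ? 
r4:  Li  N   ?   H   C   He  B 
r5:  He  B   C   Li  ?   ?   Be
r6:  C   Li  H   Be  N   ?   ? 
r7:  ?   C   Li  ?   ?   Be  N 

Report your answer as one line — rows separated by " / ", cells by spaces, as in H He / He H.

B Be He N Li C H / Be H N B He Li C / N He B C Be H Li / Li N Be H C He B / He B C Li H N Be / C Li H Be N B He / H C Li He B Be N

(r1,c4) = N
(r1,c5) = Li
(r3,c1) = N
(r3,c2) = He
(r3,c3) = B
(r3,c4) = C
(r3,c7) = Li
(r4,c3) = Be
(r5,c5) = H
(r5,c6) = N
(r6,c6) = B
(r6,c7) = He
(r7,c1) = H
(r7,c4) = He
(r7,c5) = B
(r2,c1) = Be
(r2,c2) = H
(r2,c3) = N
(r2,c5) = He
(r2,c6) = Li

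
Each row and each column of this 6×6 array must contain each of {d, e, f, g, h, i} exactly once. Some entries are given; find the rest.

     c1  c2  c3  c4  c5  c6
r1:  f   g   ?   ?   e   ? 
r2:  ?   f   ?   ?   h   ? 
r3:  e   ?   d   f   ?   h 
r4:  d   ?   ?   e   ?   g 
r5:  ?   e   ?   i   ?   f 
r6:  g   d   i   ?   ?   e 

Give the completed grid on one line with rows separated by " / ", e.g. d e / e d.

(r1,c3) = h
(r1,c4) = d
(r1,c6) = i
(r2,c1) = i
(r2,c4) = g
(r2,c6) = d
(r3,c2) = i
(r3,c5) = g
(r4,c2) = h
(r4,c3) = f
(r4,c5) = i
(r5,c1) = h
(r5,c3) = g
(r5,c5) = d
(r6,c4) = h
(r6,c5) = f
(r2,c3) = e

f g h d e i / i f e g h d / e i d f g h / d h f e i g / h e g i d f / g d i h f e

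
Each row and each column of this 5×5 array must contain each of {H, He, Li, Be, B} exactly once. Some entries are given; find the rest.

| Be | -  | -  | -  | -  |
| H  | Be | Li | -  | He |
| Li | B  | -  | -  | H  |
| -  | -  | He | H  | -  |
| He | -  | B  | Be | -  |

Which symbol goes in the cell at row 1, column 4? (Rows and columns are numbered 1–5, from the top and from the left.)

(r1,c3) = H
(r2,c4) = B
(r3,c3) = Be
(r3,c4) = He
(r4,c1) = B
(r4,c2) = Li
(r4,c5) = Be
(r5,c2) = H
(r5,c5) = Li
(r1,c2) = He
(r1,c4) = Li

Li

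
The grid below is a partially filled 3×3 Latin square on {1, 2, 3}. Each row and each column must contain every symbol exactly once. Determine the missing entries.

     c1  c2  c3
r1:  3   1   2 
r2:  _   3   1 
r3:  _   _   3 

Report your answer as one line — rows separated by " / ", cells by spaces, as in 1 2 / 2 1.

(r2,c1): row 2 has {1,3}; column 1 has {3}, so it must be 2.
(r3,c1): row 3 has {3}; column 1 has {2,3}, so it must be 1.
(r3,c2): row 3 has {1,3}; column 2 has {1,3}, so it must be 2.

3 1 2 / 2 3 1 / 1 2 3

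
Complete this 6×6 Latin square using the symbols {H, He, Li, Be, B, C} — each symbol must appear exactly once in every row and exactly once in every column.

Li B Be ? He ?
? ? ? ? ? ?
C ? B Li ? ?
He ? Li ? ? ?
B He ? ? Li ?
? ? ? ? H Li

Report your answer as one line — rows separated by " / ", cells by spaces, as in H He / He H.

Li B Be C He H / H Li C He B Be / C H B Li Be He / He Be Li H C B / B He H Be Li C / Be C He B H Li

(r3,c5) = Be
(r6,c1) = Be
(r6,c2) = C
(r6,c3) = He
(r6,c4) = B
(r2,c1) = H
(r2,c3) = C
(r2,c5) = B
(r3,c2) = H
(r3,c6) = He
(r4,c2) = Be
(r4,c5) = C
(r5,c3) = H
(r2,c2) = Li
(r2,c6) = Be
(r4,c4) = H
(r4,c6) = B
(r5,c6) = C
(r1,c4) = C
(r1,c6) = H
(r2,c4) = He
(r5,c4) = Be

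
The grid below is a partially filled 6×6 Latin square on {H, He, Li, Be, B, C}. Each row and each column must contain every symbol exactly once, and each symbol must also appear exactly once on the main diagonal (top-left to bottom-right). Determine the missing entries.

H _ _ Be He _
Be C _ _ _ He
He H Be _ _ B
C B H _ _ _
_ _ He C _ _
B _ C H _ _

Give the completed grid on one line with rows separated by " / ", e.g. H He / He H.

Cell (r1,c2): row 1 has {H,He,Be}; column 2 has {H,B,C} → Li.
Cell (r1,c3): row 1 has {H,He,Li,Be}; column 3 has {H,He,Be,C} → B.
Cell (r1,c6): row 1 has {H,He,Li,Be,B}; column 6 has {He,B} → C.
Cell (r2,c3): row 2 has {He,Be,C}; column 3 has {H,He,Be,B,C} → Li.
Cell (r2,c4): row 2 has {He,Li,Be,C}; column 4 has {H,Be,C} → B.
Cell (r2,c5): row 2 has {He,Li,Be,B,C}; column 5 has {He} → H.
Cell (r3,c4): row 3 has {H,He,Be,B}; column 4 has {H,Be,B,C} → Li.
Cell (r3,c5): row 3 has {H,He,Li,Be,B}; column 5 has {H,He} → C.
Cell (r4,c4): row 4 has {H,B,C}; column 4 has {H,Li,Be,B,C}; the diagonal has {H,Be,C} → He.
Cell (r5,c1): row 5 has {He,C}; column 1 has {H,He,Be,B,C} → Li.
Cell (r5,c2): row 5 has {He,Li,C}; column 2 has {H,Li,B,C} → Be.
Cell (r5,c5): row 5 has {He,Li,Be,C}; column 5 has {H,He,C}; the diagonal has {H,He,Be,C} → B.
Cell (r5,c6): row 5 has {He,Li,Be,B,C}; column 6 has {He,B,C} → H.
Cell (r6,c2): row 6 has {H,B,C}; column 2 has {H,Li,Be,B,C} → He.
Cell (r6,c6): row 6 has {H,He,B,C}; column 6 has {H,He,B,C}; the diagonal has {H,He,Be,B,C} → Li.
Cell (r4,c6): row 4 has {H,He,B,C}; column 6 has {H,He,Li,B,C} → Be.
Cell (r6,c5): row 6 has {H,He,Li,B,C}; column 5 has {H,He,B,C} → Be.
Cell (r4,c5): row 4 has {H,He,Be,B,C}; column 5 has {H,He,Be,B,C} → Li.

H Li B Be He C / Be C Li B H He / He H Be Li C B / C B H He Li Be / Li Be He C B H / B He C H Be Li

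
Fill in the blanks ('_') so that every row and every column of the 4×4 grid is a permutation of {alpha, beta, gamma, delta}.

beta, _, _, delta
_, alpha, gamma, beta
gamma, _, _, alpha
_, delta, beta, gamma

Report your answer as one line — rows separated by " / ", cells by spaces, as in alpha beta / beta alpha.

beta gamma alpha delta / delta alpha gamma beta / gamma beta delta alpha / alpha delta beta gamma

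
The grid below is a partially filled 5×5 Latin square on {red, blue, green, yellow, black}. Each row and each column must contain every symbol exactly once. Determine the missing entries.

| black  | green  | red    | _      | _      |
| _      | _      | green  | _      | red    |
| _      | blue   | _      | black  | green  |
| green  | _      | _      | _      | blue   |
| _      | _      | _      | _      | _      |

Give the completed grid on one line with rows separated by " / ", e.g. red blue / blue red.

black green red blue yellow / blue black green yellow red / red blue yellow black green / green yellow black red blue / yellow red blue green black

(r1,c5) = yellow
(r3,c3) = yellow
(r4,c3) = black
(r5,c3) = blue
(r5,c5) = black
(r1,c4) = blue
(r2,c4) = yellow
(r3,c1) = red
(r4,c4) = red
(r5,c1) = yellow
(r5,c2) = red
(r5,c4) = green
(r2,c1) = blue
(r2,c2) = black
(r4,c2) = yellow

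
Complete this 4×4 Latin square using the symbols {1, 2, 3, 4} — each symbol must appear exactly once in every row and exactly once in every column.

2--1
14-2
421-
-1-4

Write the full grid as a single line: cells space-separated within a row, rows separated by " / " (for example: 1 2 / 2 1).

row 1 has {1,2}; column 2 has {1,2,4} — only 3 is left for (r1,c2).
row 1 has {1,2,3}; column 3 has {1} — only 4 is left for (r1,c3).
row 2 has {1,2,4}; column 3 has {1,4} — only 3 is left for (r2,c3).
row 3 has {1,2,4}; column 4 has {1,2,4} — only 3 is left for (r3,c4).
row 4 has {1,4}; column 1 has {1,2,4} — only 3 is left for (r4,c1).
row 4 has {1,3,4}; column 3 has {1,3,4} — only 2 is left for (r4,c3).

2 3 4 1 / 1 4 3 2 / 4 2 1 3 / 3 1 2 4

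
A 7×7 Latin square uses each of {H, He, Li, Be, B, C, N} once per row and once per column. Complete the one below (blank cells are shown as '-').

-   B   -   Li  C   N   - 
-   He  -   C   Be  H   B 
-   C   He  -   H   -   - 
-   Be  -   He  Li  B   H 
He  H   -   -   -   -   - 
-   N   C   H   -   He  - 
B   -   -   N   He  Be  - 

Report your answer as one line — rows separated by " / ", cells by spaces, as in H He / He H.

row 3 has {H,He,C}; column 6 has {H,He,Be,B,N} — only Li is left for (r3,c6).
row 4 has {H,He,Li,Be,B}; column 3 has {He,C} — only N is left for (r4,c3).
row 5 has {H,He}; column 6 has {H,He,Li,Be,B,N} — only C is left for (r5,c6).
row 6 has {H,He,C,N}; column 5 has {H,He,Li,Be,C} — only B is left for (r6,c5).
row 7 has {He,Be,B,N}; column 2 has {H,He,Be,B,C,N} — only Li is left for (r7,c2).
row 7 has {He,Li,Be,B,N}; column 3 has {He,C,N} — only H is left for (r7,c3).
row 7 has {H,He,Li,Be,B,N}; column 7 has {H,B} — only C is left for (r7,c7).
row 1 has {Li,B,C,N}; column 3 has {H,He,C,N} — only Be is left for (r1,c3).
row 1 has {Li,Be,B,C,N}; column 7 has {H,B,C} — only He is left for (r1,c7).
row 2 has {H,He,Be,B,C}; column 3 has {H,He,Be,C,N} — only Li is left for (r2,c3).
row 4 has {H,He,Li,Be,B,N}; column 1 has {He,B} — only C is left for (r4,c1).
row 5 has {H,He,C}; column 3 has {H,He,Li,Be,C,N} — only B is left for (r5,c3).
row 5 has {H,He,B,C}; column 4 has {H,He,Li,C,N} — only Be is left for (r5,c4).
row 5 has {H,He,Be,B,C}; column 5 has {H,He,Li,Be,B,C} — only N is left for (r5,c5).
row 5 has {H,He,Be,B,C,N}; column 7 has {H,He,B,C} — only Li is left for (r5,c7).
row 6 has {H,He,B,C,N}; column 7 has {H,He,Li,B,C} — only Be is left for (r6,c7).
row 1 has {He,Li,Be,B,C,N}; column 1 has {He,B,C} — only H is left for (r1,c1).
row 2 has {H,He,Li,Be,B,C}; column 1 has {H,He,B,C} — only N is left for (r2,c1).
row 3 has {H,He,Li,C}; column 1 has {H,He,B,C,N} — only Be is left for (r3,c1).
row 3 has {H,He,Li,Be,C}; column 4 has {H,He,Li,Be,C,N} — only B is left for (r3,c4).
row 3 has {H,He,Li,Be,B,C}; column 7 has {H,He,Li,Be,B,C} — only N is left for (r3,c7).
row 6 has {H,He,Be,B,C,N}; column 1 has {H,He,Be,B,C,N} — only Li is left for (r6,c1).

H B Be Li C N He / N He Li C Be H B / Be C He B H Li N / C Be N He Li B H / He H B Be N C Li / Li N C H B He Be / B Li H N He Be C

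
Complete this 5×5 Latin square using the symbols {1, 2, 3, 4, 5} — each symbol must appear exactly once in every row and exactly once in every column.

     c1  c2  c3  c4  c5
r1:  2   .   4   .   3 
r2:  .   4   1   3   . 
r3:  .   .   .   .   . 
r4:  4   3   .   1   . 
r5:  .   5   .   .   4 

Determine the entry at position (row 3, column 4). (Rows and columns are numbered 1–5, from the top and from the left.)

4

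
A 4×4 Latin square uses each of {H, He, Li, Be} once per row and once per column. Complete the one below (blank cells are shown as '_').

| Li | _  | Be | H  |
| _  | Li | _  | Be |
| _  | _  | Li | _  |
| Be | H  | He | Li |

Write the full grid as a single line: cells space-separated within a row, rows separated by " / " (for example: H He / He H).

(r1,c2) = He
(r2,c3) = H
(r3,c2) = Be
(r3,c4) = He
(r2,c1) = He
(r3,c1) = H

Li He Be H / He Li H Be / H Be Li He / Be H He Li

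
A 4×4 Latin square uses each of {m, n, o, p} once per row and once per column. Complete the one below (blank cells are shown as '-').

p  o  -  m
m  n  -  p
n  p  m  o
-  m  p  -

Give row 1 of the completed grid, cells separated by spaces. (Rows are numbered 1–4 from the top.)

p o n m

(r1,c3) = n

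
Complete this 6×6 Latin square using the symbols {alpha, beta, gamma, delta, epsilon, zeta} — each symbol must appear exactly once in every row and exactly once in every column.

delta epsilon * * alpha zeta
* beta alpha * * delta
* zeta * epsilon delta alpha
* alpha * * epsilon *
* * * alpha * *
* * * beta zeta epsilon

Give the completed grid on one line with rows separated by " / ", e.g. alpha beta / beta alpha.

delta epsilon beta gamma alpha zeta / epsilon beta alpha zeta gamma delta / beta zeta gamma epsilon delta alpha / gamma alpha zeta delta epsilon beta / zeta delta epsilon alpha beta gamma / alpha gamma delta beta zeta epsilon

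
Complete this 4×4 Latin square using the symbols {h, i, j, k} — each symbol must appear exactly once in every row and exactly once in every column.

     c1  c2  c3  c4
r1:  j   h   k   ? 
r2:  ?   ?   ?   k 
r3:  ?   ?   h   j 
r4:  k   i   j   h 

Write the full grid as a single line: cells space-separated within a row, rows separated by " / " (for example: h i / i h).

(r1,c4) = i
(r2,c2) = j
(r2,c3) = i
(r3,c1) = i
(r3,c2) = k
(r2,c1) = h

j h k i / h j i k / i k h j / k i j h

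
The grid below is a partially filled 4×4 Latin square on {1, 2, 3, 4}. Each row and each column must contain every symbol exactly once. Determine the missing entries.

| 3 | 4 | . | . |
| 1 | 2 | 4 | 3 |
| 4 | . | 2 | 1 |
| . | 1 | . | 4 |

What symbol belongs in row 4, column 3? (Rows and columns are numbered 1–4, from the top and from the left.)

3

(r1,c3) = 1
(r1,c4) = 2
(r3,c2) = 3
(r4,c1) = 2
(r4,c3) = 3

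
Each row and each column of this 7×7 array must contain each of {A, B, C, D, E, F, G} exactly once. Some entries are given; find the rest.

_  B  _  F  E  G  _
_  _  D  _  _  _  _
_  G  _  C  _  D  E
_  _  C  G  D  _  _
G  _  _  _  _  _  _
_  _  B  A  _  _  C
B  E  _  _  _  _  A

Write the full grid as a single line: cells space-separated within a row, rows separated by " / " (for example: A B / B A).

(r1,c3) = A
(r1,c7) = D
(r3,c3) = F
(r5,c3) = E
(r7,c3) = G
(r7,c4) = D
(r1,c1) = C
(r3,c1) = A
(r3,c5) = B
(r5,c4) = B
(r5,c7) = F
(r2,c4) = E
(r4,c7) = B
(r2,c1) = F
(r2,c7) = G
(r4,c1) = E
(r6,c1) = D
(r6,c2) = F
(r6,c5) = G
(r6,c6) = E
(r4,c2) = A
(r4,c6) = F
(r7,c6) = C
(r2,c2) = C
(r2,c5) = A
(r2,c6) = B
(r5,c2) = D
(r5,c5) = C
(r5,c6) = A
(r7,c5) = F

C B A F E G D / F C D E A B G / A G F C B D E / E A C G D F B / G D E B C A F / D F B A G E C / B E G D F C A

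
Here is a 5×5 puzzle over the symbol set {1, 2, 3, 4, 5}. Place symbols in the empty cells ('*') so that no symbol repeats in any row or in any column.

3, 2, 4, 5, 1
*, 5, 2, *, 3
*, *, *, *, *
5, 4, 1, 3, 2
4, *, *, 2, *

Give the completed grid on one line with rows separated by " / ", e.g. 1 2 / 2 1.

3 2 4 5 1 / 1 5 2 4 3 / 2 3 5 1 4 / 5 4 1 3 2 / 4 1 3 2 5

(r2,c1): row 2 has {2,3,5}; column 1 has {3,4,5}, so it must be 1.
(r2,c4): row 2 has {1,2,3,5}; column 4 has {2,3,5}, so it must be 4.
(r3,c1): row 3 is empty so far; column 1 has {1,3,4,5}, so it must be 2.
(r3,c4): row 3 has {2}; column 4 has {2,3,4,5}, so it must be 1.
(r5,c5): row 5 has {2,4}; column 5 has {1,2,3}, so it must be 5.
(r3,c2): row 3 has {1,2}; column 2 has {2,4,5}, so it must be 3.
(r3,c3): row 3 has {1,2,3}; column 3 has {1,2,4}, so it must be 5.
(r3,c5): row 3 has {1,2,3,5}; column 5 has {1,2,3,5}, so it must be 4.
(r5,c2): row 5 has {2,4,5}; column 2 has {2,3,4,5}, so it must be 1.
(r5,c3): row 5 has {1,2,4,5}; column 3 has {1,2,4,5}, so it must be 3.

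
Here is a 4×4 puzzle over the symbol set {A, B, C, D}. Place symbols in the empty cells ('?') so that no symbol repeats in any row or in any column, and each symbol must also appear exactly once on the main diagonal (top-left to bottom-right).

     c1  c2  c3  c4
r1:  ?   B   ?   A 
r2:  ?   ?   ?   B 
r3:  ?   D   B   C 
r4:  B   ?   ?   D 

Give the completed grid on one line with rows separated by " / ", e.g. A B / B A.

C B D A / D A C B / A D B C / B C A D

(r1,c1): row 1 has {A,B}; column 1 has {B}; the diagonal has {B,D}, so it must be C.
(r1,c3): row 1 has {A,B,C}; column 3 has {B}, so it must be D.
(r2,c2): row 2 has {B}; column 2 has {B,D}; the diagonal has {B,C,D}, so it must be A.
(r2,c3): row 2 has {A,B}; column 3 has {B,D}, so it must be C.
(r3,c1): row 3 has {B,C,D}; column 1 has {B,C}, so it must be A.
(r4,c2): row 4 has {B,D}; column 2 has {A,B,D}, so it must be C.
(r4,c3): row 4 has {B,C,D}; column 3 has {B,C,D}, so it must be A.
(r2,c1): row 2 has {A,B,C}; column 1 has {A,B,C}, so it must be D.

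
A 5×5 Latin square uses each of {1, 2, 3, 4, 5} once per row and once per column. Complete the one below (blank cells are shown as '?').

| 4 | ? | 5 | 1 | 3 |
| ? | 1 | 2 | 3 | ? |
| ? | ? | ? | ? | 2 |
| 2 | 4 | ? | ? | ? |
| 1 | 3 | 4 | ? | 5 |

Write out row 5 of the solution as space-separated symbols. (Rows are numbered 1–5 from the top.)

(r1,c2): row 1 has {1,3,4,5}; column 2 has {1,3,4}, so it must be 2.
(r2,c1): row 2 has {1,2,3}; column 1 has {1,2,4}, so it must be 5.
(r2,c5): row 2 has {1,2,3,5}; column 5 has {2,3,5}, so it must be 4.
(r3,c1): row 3 has {2}; column 1 has {1,2,4,5}, so it must be 3.
(r3,c2): row 3 has {2,3}; column 2 has {1,2,3,4}, so it must be 5.
(r3,c3): row 3 has {2,3,5}; column 3 has {2,4,5}, so it must be 1.
(r3,c4): row 3 has {1,2,3,5}; column 4 has {1,3}, so it must be 4.
(r4,c3): row 4 has {2,4}; column 3 has {1,2,4,5}, so it must be 3.
(r4,c4): row 4 has {2,3,4}; column 4 has {1,3,4}, so it must be 5.
(r4,c5): row 4 has {2,3,4,5}; column 5 has {2,3,4,5}, so it must be 1.
(r5,c4): row 5 has {1,3,4,5}; column 4 has {1,3,4,5}, so it must be 2.

1 3 4 2 5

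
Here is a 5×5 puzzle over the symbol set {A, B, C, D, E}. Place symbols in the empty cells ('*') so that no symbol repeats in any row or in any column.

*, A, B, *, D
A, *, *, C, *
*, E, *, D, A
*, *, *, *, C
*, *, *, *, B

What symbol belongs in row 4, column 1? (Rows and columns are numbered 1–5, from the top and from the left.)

E

Cell (r1,c4): row 1 has {A,B,D}; column 4 has {C,D} → E.
Cell (r2,c5): row 2 has {A,C}; column 5 has {A,B,C,D} → E.
Cell (r3,c3): row 3 has {A,D,E}; column 3 has {B} → C.
Cell (r5,c4): row 5 has {B}; column 4 has {C,D,E} → A.
Cell (r1,c1): row 1 has {A,B,D,E}; column 1 has {A} → C.
Cell (r2,c3): row 2 has {A,C,E}; column 3 has {B,C} → D.
Cell (r3,c1): row 3 has {A,C,D,E}; column 1 has {A,C} → B.
Cell (r4,c4): row 4 has {C}; column 4 has {A,C,D,E} → B.
Cell (r5,c3): row 5 has {A,B}; column 3 has {B,C,D} → E.
Cell (r2,c2): row 2 has {A,C,D,E}; column 2 has {A,E} → B.
Cell (r4,c2): row 4 has {B,C}; column 2 has {A,B,E} → D.
Cell (r4,c3): row 4 has {B,C,D}; column 3 has {B,C,D,E} → A.
Cell (r5,c1): row 5 has {A,B,E}; column 1 has {A,B,C} → D.
Cell (r5,c2): row 5 has {A,B,D,E}; column 2 has {A,B,D,E} → C.
Cell (r4,c1): row 4 has {A,B,C,D}; column 1 has {A,B,C,D} → E.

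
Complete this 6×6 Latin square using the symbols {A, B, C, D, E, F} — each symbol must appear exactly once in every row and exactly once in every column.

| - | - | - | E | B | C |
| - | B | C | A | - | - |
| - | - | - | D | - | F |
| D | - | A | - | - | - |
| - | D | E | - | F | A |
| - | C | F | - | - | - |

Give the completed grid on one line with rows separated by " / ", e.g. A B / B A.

Cell (r1,c3): row 1 has {B,C,E}; column 3 has {A,C,E,F} → D.
Cell (r3,c3): row 3 has {D,F}; column 3 has {A,C,D,E,F} → B.
Cell (r6,c4): row 6 has {C,F}; column 4 has {A,D,E} → B.
Cell (r5,c4): row 5 has {A,D,E,F}; column 4 has {A,B,D,E} → C.
Cell (r4,c4): row 4 has {A,D}; column 4 has {A,B,C,D,E} → F.
Cell (r5,c1): row 5 has {A,C,D,E,F}; column 1 has {D} → B.
Cell (r4,c2): row 4 has {A,D,F}; column 2 has {B,C,D} → E.
Cell (r4,c5): row 4 has {A,D,E,F}; column 5 has {B,F} → C.
Cell (r4,c6): row 4 has {A,C,D,E,F}; column 6 has {A,C,F} → B.
Cell (r3,c2): row 3 has {B,D,F}; column 2 has {B,C,D,E} → A.
Cell (r3,c5): row 3 has {A,B,D,F}; column 5 has {B,C,F} → E.
Cell (r1,c2): row 1 has {B,C,D,E}; column 2 has {A,B,C,D,E} → F.
Cell (r2,c5): row 2 has {A,B,C}; column 5 has {B,C,E,F} → D.
Cell (r2,c6): row 2 has {A,B,C,D}; column 6 has {A,B,C,F} → E.
Cell (r3,c1): row 3 has {A,B,D,E,F}; column 1 has {B,D} → C.
Cell (r6,c5): row 6 has {B,C,F}; column 5 has {B,C,D,E,F} → A.
Cell (r6,c6): row 6 has {A,B,C,F}; column 6 has {A,B,C,E,F} → D.
Cell (r1,c1): row 1 has {B,C,D,E,F}; column 1 has {B,C,D} → A.
Cell (r2,c1): row 2 has {A,B,C,D,E}; column 1 has {A,B,C,D} → F.
Cell (r6,c1): row 6 has {A,B,C,D,F}; column 1 has {A,B,C,D,F} → E.

A F D E B C / F B C A D E / C A B D E F / D E A F C B / B D E C F A / E C F B A D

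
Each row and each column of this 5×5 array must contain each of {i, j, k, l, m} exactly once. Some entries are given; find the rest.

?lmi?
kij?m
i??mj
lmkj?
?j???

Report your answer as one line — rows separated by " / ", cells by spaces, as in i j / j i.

j l m i k / k i j l m / i k l m j / l m k j i / m j i k l

Cell (r1,c1): row 1 has {i,l,m}; column 1 has {i,k,l} → j.
Cell (r1,c5): row 1 has {i,j,l,m}; column 5 has {j,m} → k.
Cell (r2,c4): row 2 has {i,j,k,m}; column 4 has {i,j,m} → l.
Cell (r3,c2): row 3 has {i,j,m}; column 2 has {i,j,l,m} → k.
Cell (r3,c3): row 3 has {i,j,k,m}; column 3 has {j,k,m} → l.
Cell (r4,c5): row 4 has {j,k,l,m}; column 5 has {j,k,m} → i.
Cell (r5,c1): row 5 has {j}; column 1 has {i,j,k,l} → m.
Cell (r5,c3): row 5 has {j,m}; column 3 has {j,k,l,m} → i.
Cell (r5,c4): row 5 has {i,j,m}; column 4 has {i,j,l,m} → k.
Cell (r5,c5): row 5 has {i,j,k,m}; column 5 has {i,j,k,m} → l.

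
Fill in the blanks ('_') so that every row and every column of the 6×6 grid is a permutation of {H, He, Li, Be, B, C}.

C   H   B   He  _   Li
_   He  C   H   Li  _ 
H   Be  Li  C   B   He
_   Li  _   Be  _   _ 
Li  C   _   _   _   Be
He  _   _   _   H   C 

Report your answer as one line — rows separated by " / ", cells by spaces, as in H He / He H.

(r1,c5) = Be
(r2,c6) = B
(r4,c1) = B
(r4,c6) = H
(r5,c4) = B
(r5,c5) = He
(r6,c2) = B
(r6,c3) = Be
(r6,c4) = Li
(r2,c1) = Be
(r4,c3) = He
(r4,c5) = C
(r5,c3) = H

C H B He Be Li / Be He C H Li B / H Be Li C B He / B Li He Be C H / Li C H B He Be / He B Be Li H C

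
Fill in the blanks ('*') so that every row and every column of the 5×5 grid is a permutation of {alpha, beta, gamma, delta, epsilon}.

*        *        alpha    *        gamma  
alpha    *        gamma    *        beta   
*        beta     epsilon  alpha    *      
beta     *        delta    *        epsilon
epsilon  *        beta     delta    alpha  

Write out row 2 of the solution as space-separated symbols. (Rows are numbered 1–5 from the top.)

alpha delta gamma epsilon beta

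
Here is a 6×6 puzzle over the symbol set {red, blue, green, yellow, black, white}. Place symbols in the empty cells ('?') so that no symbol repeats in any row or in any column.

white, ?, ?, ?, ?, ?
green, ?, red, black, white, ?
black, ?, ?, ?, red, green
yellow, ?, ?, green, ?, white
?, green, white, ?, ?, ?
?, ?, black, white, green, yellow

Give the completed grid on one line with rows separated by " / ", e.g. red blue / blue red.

At row 2, column 6: row 2 has {red,green,black,white}; column 6 has {green,yellow,white}; that leaves blue.
At row 4, column 3: row 4 has {green,yellow,white}; column 3 has {red,black,white}; that leaves blue.
At row 4, column 5: row 4 has {blue,green,yellow,white}; column 5 has {red,green,white}; that leaves black.
At row 2, column 2: row 2 has {red,blue,green,black,white}; column 2 has {green}; that leaves yellow.
At row 3, column 3: row 3 has {red,green,black}; column 3 has {red,blue,black,white}; that leaves yellow.
At row 3, column 4: row 3 has {red,green,yellow,black}; column 4 has {green,black,white}; that leaves blue.
At row 4, column 2: row 4 has {blue,green,yellow,black,white}; column 2 has {green,yellow}; that leaves red.
At row 6, column 2: row 6 has {green,yellow,black,white}; column 2 has {red,green,yellow}; that leaves blue.
At row 1, column 2: row 1 has {white}; column 2 has {red,blue,green,yellow}; that leaves black.
At row 1, column 3: row 1 has {black,white}; column 3 has {red,blue,yellow,black,white}; that leaves green.
At row 1, column 6: row 1 has {green,black,white}; column 6 has {blue,green,yellow,white}; that leaves red.
At row 3, column 2: row 3 has {red,blue,green,yellow,black}; column 2 has {red,blue,green,yellow,black}; that leaves white.
At row 5, column 6: row 5 has {green,white}; column 6 has {red,blue,green,yellow,white}; that leaves black.
At row 6, column 1: row 6 has {blue,green,yellow,black,white}; column 1 has {green,yellow,black,white}; that leaves red.
At row 1, column 4: row 1 has {red,green,black,white}; column 4 has {blue,green,black,white}; that leaves yellow.
At row 1, column 5: row 1 has {red,green,yellow,black,white}; column 5 has {red,green,black,white}; that leaves blue.
At row 5, column 1: row 5 has {green,black,white}; column 1 has {red,green,yellow,black,white}; that leaves blue.
At row 5, column 4: row 5 has {blue,green,black,white}; column 4 has {blue,green,yellow,black,white}; that leaves red.
At row 5, column 5: row 5 has {red,blue,green,black,white}; column 5 has {red,blue,green,black,white}; that leaves yellow.

white black green yellow blue red / green yellow red black white blue / black white yellow blue red green / yellow red blue green black white / blue green white red yellow black / red blue black white green yellow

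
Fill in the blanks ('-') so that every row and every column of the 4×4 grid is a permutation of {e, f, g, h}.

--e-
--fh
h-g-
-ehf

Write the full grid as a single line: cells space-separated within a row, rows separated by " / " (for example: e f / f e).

f h e g / e g f h / h f g e / g e h f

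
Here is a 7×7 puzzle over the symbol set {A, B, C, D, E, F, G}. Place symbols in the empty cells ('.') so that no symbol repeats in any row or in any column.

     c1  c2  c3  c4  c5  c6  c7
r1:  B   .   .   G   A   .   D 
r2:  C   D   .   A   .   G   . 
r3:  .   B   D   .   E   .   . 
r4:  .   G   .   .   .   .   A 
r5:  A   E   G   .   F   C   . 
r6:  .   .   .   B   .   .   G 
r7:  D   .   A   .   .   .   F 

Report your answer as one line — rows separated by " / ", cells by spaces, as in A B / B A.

B F C G A E D / C D F A B G E / G B D F E A C / E G B C D F A / A E G D F C B / F A E B C D G / D C A E G B F

(r2,c5) = B
(r2,c7) = E
(r3,c7) = C
(r5,c4) = D
(r5,c7) = B
(r7,c2) = C
(r7,c4) = E
(r7,c5) = G
(r7,c6) = B
(r1,c2) = F
(r1,c6) = E
(r2,c3) = F
(r3,c4) = F
(r3,c6) = A
(r4,c4) = C
(r4,c5) = D
(r4,c6) = F
(r6,c2) = A
(r6,c5) = C
(r6,c6) = D
(r1,c3) = C
(r3,c1) = G
(r4,c1) = E
(r4,c3) = B
(r6,c1) = F
(r6,c3) = E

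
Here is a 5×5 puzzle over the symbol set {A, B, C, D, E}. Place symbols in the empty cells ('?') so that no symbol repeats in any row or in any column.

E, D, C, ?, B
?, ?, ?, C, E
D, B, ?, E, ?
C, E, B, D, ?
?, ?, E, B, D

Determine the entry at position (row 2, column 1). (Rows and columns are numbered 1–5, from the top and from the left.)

(r1,c4) = A
(r2,c2) = A
(r2,c3) = D
(r3,c3) = A
(r3,c5) = C
(r4,c5) = A
(r5,c1) = A
(r5,c2) = C
(r2,c1) = B

B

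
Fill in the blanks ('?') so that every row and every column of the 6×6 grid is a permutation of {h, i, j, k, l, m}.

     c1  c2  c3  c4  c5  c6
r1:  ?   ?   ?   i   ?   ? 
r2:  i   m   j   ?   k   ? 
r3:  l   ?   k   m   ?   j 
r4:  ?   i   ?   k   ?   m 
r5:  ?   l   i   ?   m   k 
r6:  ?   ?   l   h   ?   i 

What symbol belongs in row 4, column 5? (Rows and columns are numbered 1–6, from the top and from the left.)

l

row 2 has {i,j,k,m}; column 4 has {h,i,k,m} — only l is left for (r2,c4).
row 2 has {i,j,k,l,m}; column 6 has {i,j,k,m} — only h is left for (r2,c6).
row 3 has {j,k,l,m}; column 2 has {i,l,m} — only h is left for (r3,c2).
row 3 has {h,j,k,l,m}; column 5 has {k,m} — only i is left for (r3,c5).
row 4 has {i,k,m}; column 3 has {i,j,k,l} — only h is left for (r4,c3).
row 5 has {i,k,l,m}; column 4 has {h,i,k,l,m} — only j is left for (r5,c4).
row 6 has {h,i,l}; column 5 has {i,k,m} — only j is left for (r6,c5).
row 1 has {i}; column 3 has {h,i,j,k,l} — only m is left for (r1,c3).
row 1 has {i,m}; column 6 has {h,i,j,k,m} — only l is left for (r1,c6).
row 4 has {h,i,k,m}; column 1 has {i,l} — only j is left for (r4,c1).
row 4 has {h,i,j,k,m}; column 5 has {i,j,k,m} — only l is left for (r4,c5).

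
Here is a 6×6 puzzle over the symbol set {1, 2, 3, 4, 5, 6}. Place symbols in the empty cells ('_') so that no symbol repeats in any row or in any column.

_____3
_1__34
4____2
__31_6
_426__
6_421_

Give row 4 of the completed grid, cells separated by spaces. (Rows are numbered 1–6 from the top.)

5 2 3 1 4 6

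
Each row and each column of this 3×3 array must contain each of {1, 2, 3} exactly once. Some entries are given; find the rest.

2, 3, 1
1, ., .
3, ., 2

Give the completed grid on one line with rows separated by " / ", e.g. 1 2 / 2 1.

(r2,c2): row 2 has {1}; column 2 has {3}, so it must be 2.
(r2,c3): row 2 has {1,2}; column 3 has {1,2}, so it must be 3.
(r3,c2): row 3 has {2,3}; column 2 has {2,3}, so it must be 1.

2 3 1 / 1 2 3 / 3 1 2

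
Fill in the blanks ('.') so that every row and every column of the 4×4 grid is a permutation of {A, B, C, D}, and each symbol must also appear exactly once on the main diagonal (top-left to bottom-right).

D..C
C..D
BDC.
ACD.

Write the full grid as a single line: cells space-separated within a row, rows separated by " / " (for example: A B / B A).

D B A C / C A B D / B D C A / A C D B

(r3,c4) = A
(r4,c4) = B
(r2,c2) = A
(r2,c3) = B
(r1,c2) = B
(r1,c3) = A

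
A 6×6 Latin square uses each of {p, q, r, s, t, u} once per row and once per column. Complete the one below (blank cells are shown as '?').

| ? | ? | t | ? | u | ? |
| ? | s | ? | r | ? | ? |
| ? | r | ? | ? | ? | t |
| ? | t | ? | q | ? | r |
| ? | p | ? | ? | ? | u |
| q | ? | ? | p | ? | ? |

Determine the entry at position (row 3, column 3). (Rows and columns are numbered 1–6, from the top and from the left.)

s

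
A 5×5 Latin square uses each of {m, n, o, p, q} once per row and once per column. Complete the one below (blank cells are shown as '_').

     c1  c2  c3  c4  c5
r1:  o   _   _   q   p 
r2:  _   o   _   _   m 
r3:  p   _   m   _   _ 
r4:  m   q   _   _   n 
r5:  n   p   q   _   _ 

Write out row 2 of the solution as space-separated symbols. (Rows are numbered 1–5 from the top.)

q o p n m

row 1 has {o,p,q}; column 3 has {m,q} — only n is left for (r1,c3).
row 2 has {m,o}; column 1 has {m,n,o,p} — only q is left for (r2,c1).
row 2 has {m,o,q}; column 3 has {m,n,q} — only p is left for (r2,c3).
row 2 has {m,o,p,q}; column 4 has {q} — only n is left for (r2,c4).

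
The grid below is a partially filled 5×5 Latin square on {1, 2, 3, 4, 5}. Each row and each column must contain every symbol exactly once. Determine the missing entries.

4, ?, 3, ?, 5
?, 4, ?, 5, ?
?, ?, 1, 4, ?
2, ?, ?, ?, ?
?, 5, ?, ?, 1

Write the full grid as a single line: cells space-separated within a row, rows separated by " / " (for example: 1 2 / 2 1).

4 2 3 1 5 / 1 4 2 5 3 / 5 3 1 4 2 / 2 1 5 3 4 / 3 5 4 2 1

Cell (r2,c3): row 2 has {4,5}; column 3 has {1,3} → 2.
Cell (r2,c5): row 2 has {2,4,5}; column 5 has {1,5} → 3.
Cell (r3,c5): row 3 has {1,4}; column 5 has {1,3,5} → 2.
Cell (r4,c5): row 4 has {2}; column 5 has {1,2,3,5} → 4.
Cell (r5,c1): row 5 has {1,5}; column 1 has {2,4} → 3.
Cell (r5,c3): row 5 has {1,3,5}; column 3 has {1,2,3} → 4.
Cell (r5,c4): row 5 has {1,3,4,5}; column 4 has {4,5} → 2.
Cell (r1,c4): row 1 has {3,4,5}; column 4 has {2,4,5} → 1.
Cell (r2,c1): row 2 has {2,3,4,5}; column 1 has {2,3,4} → 1.
Cell (r3,c1): row 3 has {1,2,4}; column 1 has {1,2,3,4} → 5.
Cell (r3,c2): row 3 has {1,2,4,5}; column 2 has {4,5} → 3.
Cell (r4,c2): row 4 has {2,4}; column 2 has {3,4,5} → 1.
Cell (r4,c3): row 4 has {1,2,4}; column 3 has {1,2,3,4} → 5.
Cell (r4,c4): row 4 has {1,2,4,5}; column 4 has {1,2,4,5} → 3.
Cell (r1,c2): row 1 has {1,3,4,5}; column 2 has {1,3,4,5} → 2.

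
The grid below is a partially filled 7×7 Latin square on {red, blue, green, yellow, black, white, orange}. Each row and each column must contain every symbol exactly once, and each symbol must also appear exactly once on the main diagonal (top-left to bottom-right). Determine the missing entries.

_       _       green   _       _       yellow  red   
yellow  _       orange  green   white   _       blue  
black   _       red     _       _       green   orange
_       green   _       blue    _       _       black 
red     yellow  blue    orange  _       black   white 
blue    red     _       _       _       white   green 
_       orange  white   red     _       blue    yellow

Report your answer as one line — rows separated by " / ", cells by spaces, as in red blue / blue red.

orange white green black blue yellow red / yellow black orange green white red blue / black blue red white yellow green orange / white green yellow blue red orange black / red yellow blue orange green black white / blue red black yellow orange white green / green orange white red black blue yellow

At row 1, column 1: row 1 has {red,green,yellow}; column 1 has {red,blue,yellow,black}; the diagonal has {red,blue,yellow,white}; that leaves orange.
At row 2, column 2: row 2 has {blue,green,yellow,white,orange}; column 2 has {red,green,yellow,orange}; the diagonal has {red,blue,yellow,white,orange}; that leaves black.
At row 2, column 6: row 2 has {blue,green,yellow,black,white,orange}; column 6 has {blue,green,yellow,black,white}; that leaves red.
At row 4, column 1: row 4 has {blue,green,black}; column 1 has {red,blue,yellow,black,orange}; that leaves white.
At row 4, column 3: row 4 has {blue,green,black,white}; column 3 has {red,blue,green,white,orange}; that leaves yellow.
At row 4, column 6: row 4 has {blue,green,yellow,black,white}; column 6 has {red,blue,green,yellow,black,white}; that leaves orange.
At row 5, column 5: row 5 has {red,blue,yellow,black,white,orange}; column 5 has {white}; the diagonal has {red,blue,yellow,black,white,orange}; that leaves green.
At row 6, column 3: row 6 has {red,blue,green,white}; column 3 has {red,blue,green,yellow,white,orange}; that leaves black.
At row 6, column 4: row 6 has {red,blue,green,black,white}; column 4 has {red,blue,green,orange}; that leaves yellow.
At row 6, column 5: row 6 has {red,blue,green,yellow,black,white}; column 5 has {green,white}; that leaves orange.
At row 7, column 1: row 7 has {red,blue,yellow,white,orange}; column 1 has {red,blue,yellow,black,white,orange}; that leaves green.
At row 7, column 5: row 7 has {red,blue,green,yellow,white,orange}; column 5 has {green,white,orange}; that leaves black.
At row 1, column 5: row 1 has {red,green,yellow,orange}; column 5 has {green,black,white,orange}; that leaves blue.
At row 3, column 4: row 3 has {red,green,black,orange}; column 4 has {red,blue,green,yellow,orange}; that leaves white.
At row 3, column 5: row 3 has {red,green,black,white,orange}; column 5 has {blue,green,black,white,orange}; that leaves yellow.
At row 4, column 5: row 4 has {blue,green,yellow,black,white,orange}; column 5 has {blue,green,yellow,black,white,orange}; that leaves red.
At row 1, column 2: row 1 has {red,blue,green,yellow,orange}; column 2 has {red,green,yellow,black,orange}; that leaves white.
At row 1, column 4: row 1 has {red,blue,green,yellow,white,orange}; column 4 has {red,blue,green,yellow,white,orange}; that leaves black.
At row 3, column 2: row 3 has {red,green,yellow,black,white,orange}; column 2 has {red,green,yellow,black,white,orange}; that leaves blue.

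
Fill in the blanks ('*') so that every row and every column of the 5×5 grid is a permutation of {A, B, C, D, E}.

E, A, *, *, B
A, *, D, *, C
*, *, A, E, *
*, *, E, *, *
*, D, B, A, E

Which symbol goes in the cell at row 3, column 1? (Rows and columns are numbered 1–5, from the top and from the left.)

Cell (r1,c3): row 1 has {A,B,E}; column 3 has {A,B,D,E} → C.
Cell (r1,c4): row 1 has {A,B,C,E}; column 4 has {A,E} → D.
Cell (r2,c4): row 2 has {A,C,D}; column 4 has {A,D,E} → B.
Cell (r3,c5): row 3 has {A,E}; column 5 has {B,C,E} → D.
Cell (r4,c4): row 4 has {E}; column 4 has {A,B,D,E} → C.
Cell (r4,c5): row 4 has {C,E}; column 5 has {B,C,D,E} → A.
Cell (r5,c1): row 5 has {A,B,D,E}; column 1 has {A,E} → C.
Cell (r2,c2): row 2 has {A,B,C,D}; column 2 has {A,D} → E.
Cell (r3,c1): row 3 has {A,D,E}; column 1 has {A,C,E} → B.

B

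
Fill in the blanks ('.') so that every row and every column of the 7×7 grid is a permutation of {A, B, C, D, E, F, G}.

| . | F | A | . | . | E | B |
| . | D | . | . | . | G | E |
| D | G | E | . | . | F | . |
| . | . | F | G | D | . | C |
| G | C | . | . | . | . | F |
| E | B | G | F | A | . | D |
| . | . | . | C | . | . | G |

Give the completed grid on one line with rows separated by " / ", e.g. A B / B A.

C F A D G E B / B D C A F G E / D G E B C F A / A E F G D B C / G C D E B A F / E B G F A C D / F A B C E D G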